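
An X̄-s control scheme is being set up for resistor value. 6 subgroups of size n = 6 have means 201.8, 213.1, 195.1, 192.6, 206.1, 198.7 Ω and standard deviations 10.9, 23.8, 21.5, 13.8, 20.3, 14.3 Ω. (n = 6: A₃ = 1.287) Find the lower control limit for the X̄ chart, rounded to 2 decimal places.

178.80

X̄̄ = (201.8 + 213.1 + 195.1 + 192.6 + 206.1 + 198.7) / 6 = 201.2333
s̄ = (10.9 + 23.8 + 21.5 + 13.8 + 20.3 + 14.3) / 6 = 17.4333
LCL = X̄̄ − A₃·s̄ = 201.2333 − 1.287 × 17.4333 = 178.7966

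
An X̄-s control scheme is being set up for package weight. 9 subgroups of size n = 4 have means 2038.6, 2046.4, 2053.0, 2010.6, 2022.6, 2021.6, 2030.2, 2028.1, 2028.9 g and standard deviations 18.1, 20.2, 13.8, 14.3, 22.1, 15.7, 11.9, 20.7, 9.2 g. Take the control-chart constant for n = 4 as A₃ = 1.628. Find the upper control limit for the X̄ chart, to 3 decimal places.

X̄̄ = (2038.6 + 2046.4 + 2053.0 + 2010.6 + 2022.6 + 2021.6 + 2030.2 + 2028.1 + 2028.9) / 9 = 2031.1111
s̄ = (18.1 + 20.2 + 13.8 + 14.3 + 22.1 + 15.7 + 11.9 + 20.7 + 9.2) / 9 = 16.2222
UCL = X̄̄ + A₃·s̄ = 2031.1111 + 1.628 × 16.2222 = 2057.5209

2057.521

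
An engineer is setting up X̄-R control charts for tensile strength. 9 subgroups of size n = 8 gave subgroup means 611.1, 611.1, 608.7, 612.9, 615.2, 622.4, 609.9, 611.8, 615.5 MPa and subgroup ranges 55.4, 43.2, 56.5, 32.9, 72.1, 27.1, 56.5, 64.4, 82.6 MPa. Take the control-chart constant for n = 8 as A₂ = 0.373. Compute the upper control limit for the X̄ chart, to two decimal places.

633.51

X̄̄ = (611.1 + 611.1 + 608.7 + 612.9 + 615.2 + 622.4 + 609.9 + 611.8 + 615.5) / 9 = 5518.6000 / 9 = 613.1778
R̄ = (55.4 + 43.2 + 56.5 + 32.9 + 72.1 + 27.1 + 56.5 + 64.4 + 82.6) / 9 = 490.7000 / 9 = 54.5222
UCL = X̄̄ + A₂·R̄ = 613.1778 + 0.373 × 54.5222 = 633.5146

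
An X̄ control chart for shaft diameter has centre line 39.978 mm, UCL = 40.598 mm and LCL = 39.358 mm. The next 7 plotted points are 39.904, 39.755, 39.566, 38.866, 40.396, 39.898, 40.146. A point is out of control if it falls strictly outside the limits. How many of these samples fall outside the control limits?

1

Compare each point to [39.358, 40.598]: sample 4 = 38.866 < LCL.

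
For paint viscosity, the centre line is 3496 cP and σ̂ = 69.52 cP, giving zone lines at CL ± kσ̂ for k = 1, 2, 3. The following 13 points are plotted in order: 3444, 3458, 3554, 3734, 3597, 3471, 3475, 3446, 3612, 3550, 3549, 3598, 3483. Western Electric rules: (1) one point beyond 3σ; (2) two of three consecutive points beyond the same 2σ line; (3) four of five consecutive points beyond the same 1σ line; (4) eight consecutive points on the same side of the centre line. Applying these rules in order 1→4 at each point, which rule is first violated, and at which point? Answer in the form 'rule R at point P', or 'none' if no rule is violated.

Zone of each point (C = within 1σ̂, B = 1σ̂–2σ̂, A = 2σ̂–3σ̂, * = beyond 3σ̂; sign = side of CL): 1:-C, 2:-C, 3:+C, 4:+*, 5:+B, 6:-C, 7:-C, 8:-C, 9:+B, 10:+C, 11:+C, 12:+B, 13:-C
Rule 1 (one point beyond the 3σ limits) is satisfied at point 4.

rule 1 at point 4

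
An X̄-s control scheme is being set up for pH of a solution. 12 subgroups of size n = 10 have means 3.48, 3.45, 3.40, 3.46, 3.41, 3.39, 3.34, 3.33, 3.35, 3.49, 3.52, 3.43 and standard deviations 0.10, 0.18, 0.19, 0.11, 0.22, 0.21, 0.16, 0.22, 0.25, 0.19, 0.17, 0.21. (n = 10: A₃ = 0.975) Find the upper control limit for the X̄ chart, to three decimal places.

3.600

X̄̄ = (3.48 + 3.45 + 3.40 + 3.46 + 3.41 + 3.39 + 3.34 + 3.33 + 3.35 + 3.49 + 3.52 + 3.43) / 12 = 3.4208
s̄ = (0.10 + 0.18 + 0.19 + 0.11 + 0.22 + 0.21 + 0.16 + 0.22 + 0.25 + 0.19 + 0.17 + 0.21) / 12 = 0.1842
UCL = X̄̄ + A₃·s̄ = 3.4208 + 0.975 × 0.1842 = 3.6004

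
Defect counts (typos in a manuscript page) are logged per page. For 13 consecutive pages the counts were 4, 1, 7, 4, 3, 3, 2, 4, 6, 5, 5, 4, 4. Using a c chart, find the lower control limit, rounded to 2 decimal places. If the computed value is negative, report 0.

c̄ = (4 + 1 + 7 + 4 + 3 + 3 + 2 + 4 + 6 + 5 + 5 + 4 + 4) / 13 = 52 / 13 = 4.0000
LCL = c̄ − 3√c̄ = 4.0000 − 3 × 2.0000 = -2.0000 → 0 (cannot be negative)

0.00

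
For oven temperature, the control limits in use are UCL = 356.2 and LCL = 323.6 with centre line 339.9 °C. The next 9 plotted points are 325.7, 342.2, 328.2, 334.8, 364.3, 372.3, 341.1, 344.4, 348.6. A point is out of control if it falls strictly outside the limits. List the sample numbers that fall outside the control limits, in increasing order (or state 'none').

Compare each point to [323.6, 356.2]: sample 5 = 364.3 > UCL; sample 6 = 372.3 > UCL.

5, 6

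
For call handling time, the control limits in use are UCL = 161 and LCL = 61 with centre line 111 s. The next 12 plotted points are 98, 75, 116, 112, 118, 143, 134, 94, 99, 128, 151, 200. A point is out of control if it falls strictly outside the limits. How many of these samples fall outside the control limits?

Compare each point to [61, 161]: sample 12 = 200 > UCL.

1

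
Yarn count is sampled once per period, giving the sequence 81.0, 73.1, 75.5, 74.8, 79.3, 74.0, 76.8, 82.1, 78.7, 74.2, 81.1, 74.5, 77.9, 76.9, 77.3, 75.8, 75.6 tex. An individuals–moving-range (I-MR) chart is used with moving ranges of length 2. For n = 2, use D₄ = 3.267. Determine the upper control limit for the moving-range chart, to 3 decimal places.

11.598

Moving ranges: 7.9, 2.4, 0.7, 4.5, 5.3, 2.8, 5.3, 3.4, 4.5, 6.9, 6.6, 3.4, 1.0, 0.4, 1.5, 0.2; M̄R̄ = 56.8000 / 16 = 3.5500
UCL_MR = D₄·M̄R̄ = 3.267 × 3.5500 = 11.5978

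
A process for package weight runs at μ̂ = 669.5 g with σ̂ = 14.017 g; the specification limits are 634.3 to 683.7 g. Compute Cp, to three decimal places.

Cp = (USL − LSL) / (6σ̂) = (683.7 − 634.3) / (6 × 14.017) = 49.4000 / 84.1020 = 0.5874

0.587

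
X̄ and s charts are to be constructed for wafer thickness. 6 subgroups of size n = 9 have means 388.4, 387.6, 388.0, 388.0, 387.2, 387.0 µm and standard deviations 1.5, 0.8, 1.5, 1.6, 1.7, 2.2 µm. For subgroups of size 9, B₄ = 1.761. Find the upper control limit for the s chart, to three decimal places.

2.730

s̄ = (1.5 + 0.8 + 1.5 + 1.6 + 1.7 + 2.2) / 6 = 1.5500
UCL_s = B₄·s̄ = 1.761 × 1.5500 = 2.7296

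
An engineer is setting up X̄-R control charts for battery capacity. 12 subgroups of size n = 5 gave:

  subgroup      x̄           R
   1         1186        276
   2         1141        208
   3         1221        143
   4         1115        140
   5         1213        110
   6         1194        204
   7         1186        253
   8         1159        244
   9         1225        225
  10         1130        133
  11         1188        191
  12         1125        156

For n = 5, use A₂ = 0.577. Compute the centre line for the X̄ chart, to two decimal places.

X̄̄ = (1186 + 1141 + 1221 + 1115 + 1213 + 1194 + 1186 + 1159 + 1225 + 1130 + 1188 + 1125) / 12 = 14083.0000 / 12 = 1173.5833
CL = X̄̄ = 1173.5833

1173.58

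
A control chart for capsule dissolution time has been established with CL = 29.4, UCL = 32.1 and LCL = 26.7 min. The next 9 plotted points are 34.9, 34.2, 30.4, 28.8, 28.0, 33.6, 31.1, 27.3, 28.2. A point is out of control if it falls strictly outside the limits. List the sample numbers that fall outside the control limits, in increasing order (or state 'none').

1, 2, 6

Compare each point to [26.7, 32.1]: sample 1 = 34.9 > UCL; sample 2 = 34.2 > UCL; sample 6 = 33.6 > UCL.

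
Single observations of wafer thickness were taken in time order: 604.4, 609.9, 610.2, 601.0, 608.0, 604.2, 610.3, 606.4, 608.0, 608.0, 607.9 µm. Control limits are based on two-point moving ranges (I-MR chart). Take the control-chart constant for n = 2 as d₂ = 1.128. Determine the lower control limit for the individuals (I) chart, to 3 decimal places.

X̄ = (604.4 + 609.9 + 610.2 + 601.0 + 608.0 + 604.2 + 610.3 + 606.4 + 608.0 + 608.0 + 607.9) / 11 = 607.1182
Moving ranges: 5.5, 0.3, 9.2, 7.0, 3.8, 6.1, 3.9, 1.6, 0.0, 0.1; M̄R̄ = 37.5000 / 10 = 3.7500
LCL = X̄ − 3·M̄R̄/d₂ = 607.1182 − 3 × 3.7500 / 1.128 = 597.1448

597.145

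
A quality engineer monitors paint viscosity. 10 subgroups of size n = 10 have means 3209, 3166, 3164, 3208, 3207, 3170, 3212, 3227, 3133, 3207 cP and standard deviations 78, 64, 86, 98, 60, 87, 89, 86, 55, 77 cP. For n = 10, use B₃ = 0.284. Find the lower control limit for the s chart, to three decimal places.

s̄ = (78 + 64 + 86 + 98 + 60 + 87 + 89 + 86 + 55 + 77) / 10 = 78.0000
LCL_s = B₃·s̄ = 0.284 × 78.0000 = 22.1520

22.152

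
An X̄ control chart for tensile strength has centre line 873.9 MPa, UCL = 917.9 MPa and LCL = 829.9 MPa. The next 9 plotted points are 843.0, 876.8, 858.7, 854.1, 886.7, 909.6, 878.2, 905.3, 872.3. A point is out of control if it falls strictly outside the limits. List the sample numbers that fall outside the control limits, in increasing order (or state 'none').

none

All 9 points lie within [829.9, 917.9].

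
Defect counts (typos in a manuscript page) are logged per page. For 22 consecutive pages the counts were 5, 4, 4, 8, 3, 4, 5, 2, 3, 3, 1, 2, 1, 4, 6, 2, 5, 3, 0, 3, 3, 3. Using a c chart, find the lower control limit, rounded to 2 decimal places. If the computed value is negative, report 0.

0.00

c̄ = (5 + 4 + 4 + 8 + 3 + 4 + 5 + 2 + 3 + 3 + 1 + 2 + 1 + 4 + 6 + 2 + 5 + 3 + 0 + 3 + 3 + 3) / 22 = 74 / 22 = 3.3636
LCL = c̄ − 3√c̄ = 3.3636 − 3 × 1.8340 = -2.1384 → 0 (cannot be negative)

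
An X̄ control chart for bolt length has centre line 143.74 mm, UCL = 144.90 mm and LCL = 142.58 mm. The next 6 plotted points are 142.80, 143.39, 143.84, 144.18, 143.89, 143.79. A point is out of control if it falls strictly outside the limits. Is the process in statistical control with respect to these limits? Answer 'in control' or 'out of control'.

All 6 points lie within [142.58, 144.90].

in control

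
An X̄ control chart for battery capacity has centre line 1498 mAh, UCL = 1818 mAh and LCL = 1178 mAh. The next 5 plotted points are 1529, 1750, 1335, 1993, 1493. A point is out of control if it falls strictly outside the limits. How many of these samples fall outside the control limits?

1

Compare each point to [1178, 1818]: sample 4 = 1993 > UCL.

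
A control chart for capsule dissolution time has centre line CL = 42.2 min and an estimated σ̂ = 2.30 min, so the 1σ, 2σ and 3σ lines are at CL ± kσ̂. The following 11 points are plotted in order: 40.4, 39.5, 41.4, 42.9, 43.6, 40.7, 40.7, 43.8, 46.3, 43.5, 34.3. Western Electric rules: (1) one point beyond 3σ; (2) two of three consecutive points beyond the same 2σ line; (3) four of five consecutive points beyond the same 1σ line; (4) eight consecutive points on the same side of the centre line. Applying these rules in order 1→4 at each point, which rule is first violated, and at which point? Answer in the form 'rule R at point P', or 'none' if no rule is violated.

Zone of each point (C = within 1σ̂, B = 1σ̂–2σ̂, A = 2σ̂–3σ̂, * = beyond 3σ̂; sign = side of CL): 1:-C, 2:-B, 3:-C, 4:+C, 5:+C, 6:-C, 7:-C, 8:+C, 9:+B, 10:+C, 11:-*
Rule 1 (one point beyond the 3σ limits) is satisfied at point 11.

rule 1 at point 11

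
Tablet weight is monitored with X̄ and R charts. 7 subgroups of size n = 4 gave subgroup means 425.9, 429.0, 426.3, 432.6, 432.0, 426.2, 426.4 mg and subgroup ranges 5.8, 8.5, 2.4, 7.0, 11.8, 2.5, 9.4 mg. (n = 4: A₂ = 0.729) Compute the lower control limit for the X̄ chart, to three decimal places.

X̄̄ = (425.9 + 429.0 + 426.3 + 432.6 + 432.0 + 426.2 + 426.4) / 7 = 2998.4000 / 7 = 428.3429
R̄ = (5.8 + 8.5 + 2.4 + 7.0 + 11.8 + 2.5 + 9.4) / 7 = 47.4000 / 7 = 6.7714
LCL = X̄̄ − A₂·R̄ = 428.3429 − 0.729 × 6.7714 = 423.4065

423.406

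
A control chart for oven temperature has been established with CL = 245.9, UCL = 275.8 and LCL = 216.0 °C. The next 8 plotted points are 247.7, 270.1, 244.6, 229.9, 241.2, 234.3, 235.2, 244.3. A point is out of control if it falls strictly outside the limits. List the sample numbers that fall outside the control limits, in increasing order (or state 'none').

All 8 points lie within [216.0, 275.8].

none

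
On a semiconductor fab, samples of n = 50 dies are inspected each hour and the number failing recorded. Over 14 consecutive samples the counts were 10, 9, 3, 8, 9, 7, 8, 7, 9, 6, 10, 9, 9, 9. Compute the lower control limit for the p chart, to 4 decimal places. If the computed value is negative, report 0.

p̄ = Σdᵢ / (k·n) = 113 / (14 × 50) = 0.16143
LCL = p̄ − 3·√(p̄(1−p̄)/n) = 0.16143 − 3 × 0.05203 = 0.00533

0.0053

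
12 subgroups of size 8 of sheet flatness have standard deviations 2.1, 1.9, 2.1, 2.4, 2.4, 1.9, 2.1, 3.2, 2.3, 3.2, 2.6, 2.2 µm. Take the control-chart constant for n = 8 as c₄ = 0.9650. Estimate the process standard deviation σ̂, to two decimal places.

s̄ = (2.1 + 1.9 + 2.1 + 2.4 + 2.4 + 1.9 + 2.1 + 3.2 + 2.3 + 3.2 + 2.6 + 2.2) / 12 = 2.3667
σ̂ = s̄ / c₄ = 2.3667 / 0.9650 = 2.4525

2.45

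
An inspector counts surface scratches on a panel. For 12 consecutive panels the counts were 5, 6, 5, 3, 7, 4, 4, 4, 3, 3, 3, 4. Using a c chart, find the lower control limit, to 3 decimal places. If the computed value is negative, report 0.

c̄ = (5 + 6 + 5 + 3 + 7 + 4 + 4 + 4 + 3 + 3 + 3 + 4) / 12 = 51 / 12 = 4.2500
LCL = c̄ − 3√c̄ = 4.2500 − 3 × 2.0616 = -1.9347 → 0 (cannot be negative)

0.000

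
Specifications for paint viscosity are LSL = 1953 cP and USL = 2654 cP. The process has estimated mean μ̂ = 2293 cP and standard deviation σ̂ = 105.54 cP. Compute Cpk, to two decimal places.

Cpu = (USL − μ̂) / (3σ̂) = (2654 − 2293) / (3 × 105.54) = 1.1402; Cpl = (μ̂ − LSL) / (3σ̂) = (2293 − 1953) / (3 × 105.54) = 1.0738; Cpk = min(Cpu, Cpl) = 1.0738

1.07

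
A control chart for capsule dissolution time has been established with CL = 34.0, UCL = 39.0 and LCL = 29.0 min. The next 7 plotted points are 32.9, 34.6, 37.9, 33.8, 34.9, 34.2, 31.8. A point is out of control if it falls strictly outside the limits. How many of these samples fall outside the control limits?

0

All 7 points lie within [29.0, 39.0].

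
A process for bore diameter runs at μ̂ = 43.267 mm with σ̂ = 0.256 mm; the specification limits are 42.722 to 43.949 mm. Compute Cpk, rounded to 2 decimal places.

0.71

Cpu = (USL − μ̂) / (3σ̂) = (43.949 − 43.267) / (3 × 0.256) = 0.8880; Cpl = (μ̂ − LSL) / (3σ̂) = (43.267 − 42.722) / (3 × 0.256) = 0.7096; Cpk = min(Cpu, Cpl) = 0.7096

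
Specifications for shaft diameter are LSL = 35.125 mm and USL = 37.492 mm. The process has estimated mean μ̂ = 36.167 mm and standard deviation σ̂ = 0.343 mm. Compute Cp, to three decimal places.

Cp = (USL − LSL) / (6σ̂) = (37.492 − 35.125) / (6 × 0.343) = 2.3670 / 2.0580 = 1.1501

1.150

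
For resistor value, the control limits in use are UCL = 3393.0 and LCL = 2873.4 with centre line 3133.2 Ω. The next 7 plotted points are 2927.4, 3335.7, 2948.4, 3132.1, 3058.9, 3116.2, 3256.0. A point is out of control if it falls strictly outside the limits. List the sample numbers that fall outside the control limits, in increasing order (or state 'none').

All 7 points lie within [2873.4, 3393.0].

none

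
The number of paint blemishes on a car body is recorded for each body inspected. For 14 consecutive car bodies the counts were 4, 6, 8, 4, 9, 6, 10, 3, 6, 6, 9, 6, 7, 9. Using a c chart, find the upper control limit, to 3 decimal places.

c̄ = (4 + 6 + 8 + 4 + 9 + 6 + 10 + 3 + 6 + 6 + 9 + 6 + 7 + 9) / 14 = 93 / 14 = 6.6429
UCL = c̄ + 3√c̄ = 6.6429 + 3 × √6.6429 = 6.6429 + 3 × 2.5774 = 14.3750

14.375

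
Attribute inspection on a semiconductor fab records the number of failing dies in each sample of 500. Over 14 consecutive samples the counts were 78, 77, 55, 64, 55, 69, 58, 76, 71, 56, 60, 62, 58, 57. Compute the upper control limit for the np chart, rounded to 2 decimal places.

86.41

p̄ = Σdᵢ / (k·n) = 896 / (14 × 500) = 0.12800
UCL = np̄ + 3·√(np̄(1−p̄)) = 64.0000 + 3 × √(64.0000×0.87200) = 64.0000 + 3 × 7.4705 = 86.4114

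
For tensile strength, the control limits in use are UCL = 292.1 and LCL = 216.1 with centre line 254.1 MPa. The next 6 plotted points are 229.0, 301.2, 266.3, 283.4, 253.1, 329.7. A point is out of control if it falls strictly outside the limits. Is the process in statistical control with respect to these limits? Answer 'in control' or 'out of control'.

Compare each point to [216.1, 292.1]: sample 2 = 301.2 > UCL; sample 6 = 329.7 > UCL.

out of control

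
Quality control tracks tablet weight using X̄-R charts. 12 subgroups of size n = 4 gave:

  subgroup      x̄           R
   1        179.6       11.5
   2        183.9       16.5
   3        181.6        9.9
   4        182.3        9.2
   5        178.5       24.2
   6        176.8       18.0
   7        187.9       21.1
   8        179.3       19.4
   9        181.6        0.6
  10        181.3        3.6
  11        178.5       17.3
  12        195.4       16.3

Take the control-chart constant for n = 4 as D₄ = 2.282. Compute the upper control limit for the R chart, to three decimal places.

R̄ = (11.5 + 16.5 + 9.9 + 9.2 + 24.2 + 18.0 + 21.1 + 19.4 + 0.6 + 3.6 + 17.3 + 16.3) / 12 = 167.6000 / 12 = 13.9667
UCL_R = D₄·R̄ = 2.282 × 13.9667 = 31.8719

31.872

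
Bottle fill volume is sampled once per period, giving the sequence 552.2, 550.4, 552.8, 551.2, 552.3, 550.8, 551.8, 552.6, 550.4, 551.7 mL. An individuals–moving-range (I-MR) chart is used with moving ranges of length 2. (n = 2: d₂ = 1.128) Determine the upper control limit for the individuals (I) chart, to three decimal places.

555.668

X̄ = (552.2 + 550.4 + 552.8 + 551.2 + 552.3 + 550.8 + 551.8 + 552.6 + 550.4 + 551.7) / 10 = 551.6200
Moving ranges: 1.8, 2.4, 1.6, 1.1, 1.5, 1.0, 0.8, 2.2, 1.3; M̄R̄ = 13.7000 / 9 = 1.5222
UCL = X̄ + 3·M̄R̄/d₂ = 551.6200 + 3 × 1.5222 / 1.128 = 555.6685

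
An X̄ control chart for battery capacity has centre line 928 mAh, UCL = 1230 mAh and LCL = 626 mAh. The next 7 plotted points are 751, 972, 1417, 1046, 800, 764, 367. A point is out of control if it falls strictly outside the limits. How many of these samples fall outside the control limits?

Compare each point to [626, 1230]: sample 3 = 1417 > UCL; sample 7 = 367 < LCL.

2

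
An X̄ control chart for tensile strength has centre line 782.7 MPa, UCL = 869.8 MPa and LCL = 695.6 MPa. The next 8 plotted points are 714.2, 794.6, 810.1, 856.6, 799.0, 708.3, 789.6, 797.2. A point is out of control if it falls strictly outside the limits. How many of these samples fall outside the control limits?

All 8 points lie within [695.6, 869.8].

0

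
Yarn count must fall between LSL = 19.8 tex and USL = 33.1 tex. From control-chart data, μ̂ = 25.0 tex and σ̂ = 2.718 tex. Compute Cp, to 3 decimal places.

0.816

Cp = (USL − LSL) / (6σ̂) = (33.1 − 19.8) / (6 × 2.718) = 13.3000 / 16.3080 = 0.8156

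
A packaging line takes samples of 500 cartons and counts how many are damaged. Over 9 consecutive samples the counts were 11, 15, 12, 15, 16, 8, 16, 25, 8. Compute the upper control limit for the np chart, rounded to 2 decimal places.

p̄ = Σdᵢ / (k·n) = 126 / (9 × 500) = 0.02800
UCL = np̄ + 3·√(np̄(1−p̄)) = 14.0000 + 3 × √(14.0000×0.97200) = 14.0000 + 3 × 3.6889 = 25.0667

25.07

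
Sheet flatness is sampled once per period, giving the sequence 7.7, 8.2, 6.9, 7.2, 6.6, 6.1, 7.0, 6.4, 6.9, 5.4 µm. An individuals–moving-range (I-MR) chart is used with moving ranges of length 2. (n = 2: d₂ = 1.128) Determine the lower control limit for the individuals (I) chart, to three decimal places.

X̄ = (7.7 + 8.2 + 6.9 + 7.2 + 6.6 + 6.1 + 7.0 + 6.4 + 6.9 + 5.4) / 10 = 6.8400
Moving ranges: 0.5, 1.3, 0.3, 0.6, 0.5, 0.9, 0.6, 0.5, 1.5; M̄R̄ = 6.7000 / 9 = 0.7444
LCL = X̄ − 3·M̄R̄/d₂ = 6.8400 − 3 × 0.7444 / 1.128 = 4.8601

4.860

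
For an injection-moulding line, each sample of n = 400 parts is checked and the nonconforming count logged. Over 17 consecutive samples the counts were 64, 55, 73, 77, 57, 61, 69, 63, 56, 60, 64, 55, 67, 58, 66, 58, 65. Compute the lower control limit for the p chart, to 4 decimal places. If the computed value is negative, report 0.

0.1025

p̄ = Σdᵢ / (k·n) = 1068 / (17 × 400) = 0.15706
LCL = p̄ − 3·√(p̄(1−p̄)/n) = 0.15706 − 3 × 0.01819 = 0.10248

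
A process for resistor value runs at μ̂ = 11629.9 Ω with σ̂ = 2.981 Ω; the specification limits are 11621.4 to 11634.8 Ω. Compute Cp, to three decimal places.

Cp = (USL − LSL) / (6σ̂) = (11634.8 − 11621.4) / (6 × 2.981) = 13.4000 / 17.8860 = 0.7492

0.749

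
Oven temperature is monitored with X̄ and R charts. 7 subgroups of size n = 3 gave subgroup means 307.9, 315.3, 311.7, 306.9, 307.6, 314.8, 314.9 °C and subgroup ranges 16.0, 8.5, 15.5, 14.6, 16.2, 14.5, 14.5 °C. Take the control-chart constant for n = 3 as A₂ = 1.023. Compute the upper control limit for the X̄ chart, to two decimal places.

X̄̄ = (307.9 + 315.3 + 311.7 + 306.9 + 307.6 + 314.8 + 314.9) / 7 = 2179.1000 / 7 = 311.3000
R̄ = (16.0 + 8.5 + 15.5 + 14.6 + 16.2 + 14.5 + 14.5) / 7 = 99.8000 / 7 = 14.2571
UCL = X̄̄ + A₂·R̄ = 311.3000 + 1.023 × 14.2571 = 325.8851

325.89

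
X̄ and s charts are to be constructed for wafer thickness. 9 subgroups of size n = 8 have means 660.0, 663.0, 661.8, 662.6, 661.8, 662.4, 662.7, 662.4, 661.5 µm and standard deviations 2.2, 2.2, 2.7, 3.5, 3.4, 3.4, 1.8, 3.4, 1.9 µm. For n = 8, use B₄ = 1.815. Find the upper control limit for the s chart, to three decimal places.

4.941

s̄ = (2.2 + 2.2 + 2.7 + 3.5 + 3.4 + 3.4 + 1.8 + 3.4 + 1.9) / 9 = 2.7222
UCL_s = B₄·s̄ = 1.815 × 2.7222 = 4.9408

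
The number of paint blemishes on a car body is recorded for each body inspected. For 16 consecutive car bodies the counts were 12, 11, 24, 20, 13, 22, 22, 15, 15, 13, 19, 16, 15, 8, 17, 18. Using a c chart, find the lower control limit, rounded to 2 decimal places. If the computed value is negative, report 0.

4.16

c̄ = (12 + 11 + 24 + 20 + 13 + 22 + 22 + 15 + 15 + 13 + 19 + 16 + 15 + 8 + 17 + 18) / 16 = 260 / 16 = 16.2500
LCL = c̄ − 3√c̄ = 16.2500 − 3 × 4.0311 = 4.1566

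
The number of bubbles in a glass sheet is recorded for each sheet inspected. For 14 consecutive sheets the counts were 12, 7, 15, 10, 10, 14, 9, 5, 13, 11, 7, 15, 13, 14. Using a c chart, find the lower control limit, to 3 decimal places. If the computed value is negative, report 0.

c̄ = (12 + 7 + 15 + 10 + 10 + 14 + 9 + 5 + 13 + 11 + 7 + 15 + 13 + 14) / 14 = 155 / 14 = 11.0714
LCL = c̄ − 3√c̄ = 11.0714 − 3 × 3.3274 = 1.0893

1.089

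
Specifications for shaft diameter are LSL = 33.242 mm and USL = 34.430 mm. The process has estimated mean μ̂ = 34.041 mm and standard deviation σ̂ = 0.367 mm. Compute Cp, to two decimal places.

0.54

Cp = (USL − LSL) / (6σ̂) = (34.430 − 33.242) / (6 × 0.367) = 1.1880 / 2.2020 = 0.5395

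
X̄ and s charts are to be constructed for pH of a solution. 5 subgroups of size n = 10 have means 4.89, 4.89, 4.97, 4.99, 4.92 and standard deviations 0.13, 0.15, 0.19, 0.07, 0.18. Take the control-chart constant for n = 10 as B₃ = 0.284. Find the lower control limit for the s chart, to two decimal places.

0.04

s̄ = (0.13 + 0.15 + 0.19 + 0.07 + 0.18) / 5 = 0.1440
LCL_s = B₃·s̄ = 0.284 × 0.1440 = 0.0409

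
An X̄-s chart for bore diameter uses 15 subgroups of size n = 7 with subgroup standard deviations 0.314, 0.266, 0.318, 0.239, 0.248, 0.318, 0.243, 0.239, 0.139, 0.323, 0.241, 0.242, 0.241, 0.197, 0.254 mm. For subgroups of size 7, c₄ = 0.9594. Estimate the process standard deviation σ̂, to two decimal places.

s̄ = (0.314 + 0.266 + 0.318 + 0.239 + 0.248 + 0.318 + 0.243 + 0.239 + 0.139 + 0.323 + 0.241 + 0.242 + 0.241 + 0.197 + 0.254) / 15 = 0.2548
σ̂ = s̄ / c₄ = 0.2548 / 0.9594 = 0.2656

0.27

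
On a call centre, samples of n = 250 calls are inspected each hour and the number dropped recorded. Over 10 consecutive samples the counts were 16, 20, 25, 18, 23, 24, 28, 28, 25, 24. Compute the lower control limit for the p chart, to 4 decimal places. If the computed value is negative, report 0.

p̄ = Σdᵢ / (k·n) = 231 / (10 × 250) = 0.09240
LCL = p̄ − 3·√(p̄(1−p̄)/n) = 0.09240 − 3 × 0.01832 = 0.03745

0.0375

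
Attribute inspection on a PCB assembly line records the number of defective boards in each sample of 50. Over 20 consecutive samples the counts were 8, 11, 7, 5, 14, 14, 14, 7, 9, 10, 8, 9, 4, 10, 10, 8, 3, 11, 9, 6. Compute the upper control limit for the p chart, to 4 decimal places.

p̄ = Σdᵢ / (k·n) = 177 / (20 × 50) = 0.17700
UCL = p̄ + 3·√(p̄(1−p̄)/n) = 0.17700 + 3 × √(0.17700×0.82300/50) = 0.17700 + 3 × 0.05398 = 0.33893

0.3389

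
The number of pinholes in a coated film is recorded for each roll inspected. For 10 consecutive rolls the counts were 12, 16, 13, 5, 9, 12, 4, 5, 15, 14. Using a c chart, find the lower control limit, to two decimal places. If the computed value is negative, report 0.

0.78

c̄ = (12 + 16 + 13 + 5 + 9 + 12 + 4 + 5 + 15 + 14) / 10 = 105 / 10 = 10.5000
LCL = c̄ − 3√c̄ = 10.5000 − 3 × 3.2404 = 0.7789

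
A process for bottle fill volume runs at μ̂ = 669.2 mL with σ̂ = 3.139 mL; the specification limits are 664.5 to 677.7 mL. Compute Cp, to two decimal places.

Cp = (USL − LSL) / (6σ̂) = (677.7 − 664.5) / (6 × 3.139) = 13.2000 / 18.8340 = 0.7009

0.70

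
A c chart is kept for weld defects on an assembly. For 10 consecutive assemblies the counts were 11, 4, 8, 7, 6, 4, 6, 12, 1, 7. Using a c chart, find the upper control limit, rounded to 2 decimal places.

c̄ = (11 + 4 + 8 + 7 + 6 + 4 + 6 + 12 + 1 + 7) / 10 = 66 / 10 = 6.6000
UCL = c̄ + 3√c̄ = 6.6000 + 3 × √6.6000 = 6.6000 + 3 × 2.5690 = 14.3071

14.31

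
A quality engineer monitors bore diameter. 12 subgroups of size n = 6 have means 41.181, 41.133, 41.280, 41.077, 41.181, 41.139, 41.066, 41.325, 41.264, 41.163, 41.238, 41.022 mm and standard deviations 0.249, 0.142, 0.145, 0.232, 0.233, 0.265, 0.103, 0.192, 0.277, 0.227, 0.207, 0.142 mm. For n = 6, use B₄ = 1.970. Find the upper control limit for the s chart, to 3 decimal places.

s̄ = (0.249 + 0.142 + 0.145 + 0.232 + 0.233 + 0.265 + 0.103 + 0.192 + 0.277 + 0.227 + 0.207 + 0.142) / 12 = 0.2012
UCL_s = B₄·s̄ = 1.970 × 0.2012 = 0.3963

0.396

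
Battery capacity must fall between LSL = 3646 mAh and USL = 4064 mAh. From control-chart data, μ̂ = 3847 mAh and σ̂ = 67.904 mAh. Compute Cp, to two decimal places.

1.03

Cp = (USL − LSL) / (6σ̂) = (4064 − 3646) / (6 × 67.904) = 418.0000 / 407.4240 = 1.0260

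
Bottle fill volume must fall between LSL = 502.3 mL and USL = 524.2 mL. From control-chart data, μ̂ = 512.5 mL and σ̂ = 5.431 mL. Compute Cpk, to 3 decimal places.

0.626

Cpu = (USL − μ̂) / (3σ̂) = (524.2 − 512.5) / (3 × 5.431) = 0.7181; Cpl = (μ̂ − LSL) / (3σ̂) = (512.5 − 502.3) / (3 × 5.431) = 0.6260; Cpk = min(Cpu, Cpl) = 0.6260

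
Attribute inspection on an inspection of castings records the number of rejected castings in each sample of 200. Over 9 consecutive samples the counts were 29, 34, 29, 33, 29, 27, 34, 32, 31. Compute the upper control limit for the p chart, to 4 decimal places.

0.2311

p̄ = Σdᵢ / (k·n) = 278 / (9 × 200) = 0.15444
UCL = p̄ + 3·√(p̄(1−p̄)/n) = 0.15444 + 3 × √(0.15444×0.84556/200) = 0.15444 + 3 × 0.02555 = 0.23110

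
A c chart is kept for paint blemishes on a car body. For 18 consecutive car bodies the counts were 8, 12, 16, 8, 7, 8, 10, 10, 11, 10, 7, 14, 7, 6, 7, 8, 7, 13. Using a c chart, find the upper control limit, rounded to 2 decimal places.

18.58

c̄ = (8 + 12 + 16 + 8 + 7 + 8 + 10 + 10 + 11 + 10 + 7 + 14 + 7 + 6 + 7 + 8 + 7 + 13) / 18 = 169 / 18 = 9.3889
UCL = c̄ + 3√c̄ = 9.3889 + 3 × √9.3889 = 9.3889 + 3 × 3.0641 = 18.5813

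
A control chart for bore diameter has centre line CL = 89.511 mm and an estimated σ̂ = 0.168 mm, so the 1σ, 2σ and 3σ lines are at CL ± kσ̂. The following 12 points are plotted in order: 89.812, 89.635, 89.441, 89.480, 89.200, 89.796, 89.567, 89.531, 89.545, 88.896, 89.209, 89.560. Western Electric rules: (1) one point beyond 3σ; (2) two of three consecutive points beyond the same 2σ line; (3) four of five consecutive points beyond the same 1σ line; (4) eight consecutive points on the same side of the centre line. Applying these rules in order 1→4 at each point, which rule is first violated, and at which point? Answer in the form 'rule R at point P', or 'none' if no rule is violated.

Zone of each point (C = within 1σ̂, B = 1σ̂–2σ̂, A = 2σ̂–3σ̂, * = beyond 3σ̂; sign = side of CL): 1:+B, 2:+C, 3:-C, 4:-C, 5:-B, 6:+B, 7:+C, 8:+C, 9:+C, 10:-*, 11:-B, 12:+C
Rule 1 (one point beyond the 3σ limits) is satisfied at point 10.

rule 1 at point 10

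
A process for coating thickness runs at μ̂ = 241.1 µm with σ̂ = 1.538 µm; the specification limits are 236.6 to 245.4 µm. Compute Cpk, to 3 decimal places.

0.932

Cpu = (USL − μ̂) / (3σ̂) = (245.4 − 241.1) / (3 × 1.538) = 0.9319; Cpl = (μ̂ − LSL) / (3σ̂) = (241.1 − 236.6) / (3 × 1.538) = 0.9753; Cpk = min(Cpu, Cpl) = 0.9319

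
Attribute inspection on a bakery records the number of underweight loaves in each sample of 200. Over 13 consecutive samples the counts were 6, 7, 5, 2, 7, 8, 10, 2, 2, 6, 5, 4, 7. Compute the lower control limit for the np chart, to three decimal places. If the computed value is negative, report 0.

p̄ = Σdᵢ / (k·n) = 71 / (13 × 200) = 0.02731
LCL = np̄ − 3·√(np̄(1−p̄)) = 5.4615 − 3 × 2.3049 = -1.4531 → 0 (negative, so LCL = 0)

0.000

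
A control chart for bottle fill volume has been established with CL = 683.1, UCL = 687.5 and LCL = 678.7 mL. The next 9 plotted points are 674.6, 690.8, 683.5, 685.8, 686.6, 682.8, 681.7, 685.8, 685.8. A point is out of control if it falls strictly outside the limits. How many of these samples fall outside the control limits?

2

Compare each point to [678.7, 687.5]: sample 1 = 674.6 < LCL; sample 2 = 690.8 > UCL.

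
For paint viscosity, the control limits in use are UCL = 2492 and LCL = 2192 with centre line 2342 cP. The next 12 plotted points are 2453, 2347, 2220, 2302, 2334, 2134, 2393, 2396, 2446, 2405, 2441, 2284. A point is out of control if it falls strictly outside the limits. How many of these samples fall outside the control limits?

1

Compare each point to [2192, 2492]: sample 6 = 2134 < LCL.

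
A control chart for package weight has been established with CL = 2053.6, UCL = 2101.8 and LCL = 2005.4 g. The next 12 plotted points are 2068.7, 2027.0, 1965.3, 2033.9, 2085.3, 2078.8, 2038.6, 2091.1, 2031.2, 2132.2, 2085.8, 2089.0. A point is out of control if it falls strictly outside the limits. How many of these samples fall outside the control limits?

Compare each point to [2005.4, 2101.8]: sample 3 = 1965.3 < LCL; sample 10 = 2132.2 > UCL.

2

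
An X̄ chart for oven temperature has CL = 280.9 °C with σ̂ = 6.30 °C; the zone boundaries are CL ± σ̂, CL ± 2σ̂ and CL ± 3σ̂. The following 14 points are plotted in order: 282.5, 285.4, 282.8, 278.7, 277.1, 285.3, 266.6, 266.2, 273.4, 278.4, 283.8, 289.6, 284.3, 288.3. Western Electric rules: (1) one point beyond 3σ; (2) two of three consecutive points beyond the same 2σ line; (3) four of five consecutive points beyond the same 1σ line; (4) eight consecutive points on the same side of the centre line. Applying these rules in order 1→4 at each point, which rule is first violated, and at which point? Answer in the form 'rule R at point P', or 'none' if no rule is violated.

rule 2 at point 8

Zone of each point (C = within 1σ̂, B = 1σ̂–2σ̂, A = 2σ̂–3σ̂, * = beyond 3σ̂; sign = side of CL): 1:+C, 2:+C, 3:+C, 4:-C, 5:-C, 6:+C, 7:-A, 8:-A, 9:-B, 10:-C, 11:+C, 12:+B, 13:+C, 14:+B
Rule 2 (two of three consecutive points beyond the same 2σ limit) is satisfied at point 8.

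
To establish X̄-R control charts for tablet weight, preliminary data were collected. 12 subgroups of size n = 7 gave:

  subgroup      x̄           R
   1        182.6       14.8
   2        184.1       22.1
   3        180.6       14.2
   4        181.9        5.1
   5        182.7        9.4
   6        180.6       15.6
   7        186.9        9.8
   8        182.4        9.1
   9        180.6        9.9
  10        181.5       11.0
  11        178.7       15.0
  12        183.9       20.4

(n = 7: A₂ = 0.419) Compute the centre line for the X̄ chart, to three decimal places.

X̄̄ = (182.6 + 184.1 + 180.6 + 181.9 + 182.7 + 180.6 + 186.9 + 182.4 + 180.6 + 181.5 + 178.7 + 183.9) / 12 = 2186.5000 / 12 = 182.2083
CL = X̄̄ = 182.2083

182.208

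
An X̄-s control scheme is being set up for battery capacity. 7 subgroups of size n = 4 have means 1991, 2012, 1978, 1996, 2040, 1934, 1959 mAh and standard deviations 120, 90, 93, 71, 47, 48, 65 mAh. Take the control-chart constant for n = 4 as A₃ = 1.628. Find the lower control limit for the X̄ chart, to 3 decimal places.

X̄̄ = (1991 + 2012 + 1978 + 1996 + 2040 + 1934 + 1959) / 7 = 1987.1429
s̄ = (120 + 90 + 93 + 71 + 47 + 48 + 65) / 7 = 76.2857
LCL = X̄̄ − A₃·s̄ = 1987.1429 − 1.628 × 76.2857 = 1862.9497

1862.950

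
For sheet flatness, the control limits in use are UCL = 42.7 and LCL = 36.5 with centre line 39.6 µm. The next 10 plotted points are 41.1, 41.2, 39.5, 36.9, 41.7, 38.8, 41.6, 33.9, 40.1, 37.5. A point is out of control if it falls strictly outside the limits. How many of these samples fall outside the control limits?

1

Compare each point to [36.5, 42.7]: sample 8 = 33.9 < LCL.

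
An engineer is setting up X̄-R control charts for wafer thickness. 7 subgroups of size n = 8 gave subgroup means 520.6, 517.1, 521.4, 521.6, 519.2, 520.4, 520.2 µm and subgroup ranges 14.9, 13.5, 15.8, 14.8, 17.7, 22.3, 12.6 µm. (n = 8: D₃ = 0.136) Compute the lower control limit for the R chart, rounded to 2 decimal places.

R̄ = (14.9 + 13.5 + 15.8 + 14.8 + 17.7 + 22.3 + 12.6) / 7 = 111.6000 / 7 = 15.9429
LCL_R = D₃·R̄ = 0.136 × 15.9429 = 2.1682

2.17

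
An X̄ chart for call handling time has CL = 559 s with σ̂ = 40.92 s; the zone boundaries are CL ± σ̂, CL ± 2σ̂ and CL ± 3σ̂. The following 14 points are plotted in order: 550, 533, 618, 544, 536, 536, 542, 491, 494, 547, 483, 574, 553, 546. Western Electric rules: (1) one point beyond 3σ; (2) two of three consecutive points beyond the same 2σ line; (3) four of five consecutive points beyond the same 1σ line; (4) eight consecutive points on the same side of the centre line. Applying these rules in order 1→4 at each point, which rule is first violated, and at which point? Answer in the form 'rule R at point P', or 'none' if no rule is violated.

Zone of each point (C = within 1σ̂, B = 1σ̂–2σ̂, A = 2σ̂–3σ̂, * = beyond 3σ̂; sign = side of CL): 1:-C, 2:-C, 3:+B, 4:-C, 5:-C, 6:-C, 7:-C, 8:-B, 9:-B, 10:-C, 11:-B, 12:+C, 13:-C, 14:-C
Rule 4 (eight consecutive points on the same side of the centre line) is satisfied at point 11.

rule 4 at point 11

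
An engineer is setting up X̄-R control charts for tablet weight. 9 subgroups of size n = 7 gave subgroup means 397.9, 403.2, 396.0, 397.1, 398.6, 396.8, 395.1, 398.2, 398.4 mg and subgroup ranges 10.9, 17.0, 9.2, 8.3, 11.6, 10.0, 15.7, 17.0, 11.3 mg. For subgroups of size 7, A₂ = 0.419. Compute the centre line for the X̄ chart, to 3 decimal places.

397.922

X̄̄ = (397.9 + 403.2 + 396.0 + 397.1 + 398.6 + 396.8 + 395.1 + 398.2 + 398.4) / 9 = 3581.3000 / 9 = 397.9222
CL = X̄̄ = 397.9222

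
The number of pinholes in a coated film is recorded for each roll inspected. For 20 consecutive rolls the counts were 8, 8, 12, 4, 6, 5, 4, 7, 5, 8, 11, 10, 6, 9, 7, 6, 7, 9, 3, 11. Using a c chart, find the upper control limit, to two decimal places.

c̄ = (8 + 8 + 12 + 4 + 6 + 5 + 4 + 7 + 5 + 8 + 11 + 10 + 6 + 9 + 7 + 6 + 7 + 9 + 3 + 11) / 20 = 146 / 20 = 7.3000
UCL = c̄ + 3√c̄ = 7.3000 + 3 × √7.3000 = 7.3000 + 3 × 2.7019 = 15.4056

15.41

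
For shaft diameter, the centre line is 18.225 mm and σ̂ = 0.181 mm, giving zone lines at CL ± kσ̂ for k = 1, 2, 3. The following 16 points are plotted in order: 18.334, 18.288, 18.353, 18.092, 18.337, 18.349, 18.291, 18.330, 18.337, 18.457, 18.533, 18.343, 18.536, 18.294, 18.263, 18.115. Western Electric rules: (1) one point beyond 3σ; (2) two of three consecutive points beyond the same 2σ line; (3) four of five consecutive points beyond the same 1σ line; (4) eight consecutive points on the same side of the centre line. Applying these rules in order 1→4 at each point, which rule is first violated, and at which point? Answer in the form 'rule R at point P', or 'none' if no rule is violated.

rule 4 at point 12

Zone of each point (C = within 1σ̂, B = 1σ̂–2σ̂, A = 2σ̂–3σ̂, * = beyond 3σ̂; sign = side of CL): 1:+C, 2:+C, 3:+C, 4:-C, 5:+C, 6:+C, 7:+C, 8:+C, 9:+C, 10:+B, 11:+B, 12:+C, 13:+B, 14:+C, 15:+C, 16:-C
Rule 4 (eight consecutive points on the same side of the centre line) is satisfied at point 12.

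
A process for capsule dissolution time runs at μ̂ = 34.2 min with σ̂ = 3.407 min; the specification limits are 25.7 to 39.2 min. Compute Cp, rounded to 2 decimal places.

Cp = (USL − LSL) / (6σ̂) = (39.2 − 25.7) / (6 × 3.407) = 13.5000 / 20.4420 = 0.6604

0.66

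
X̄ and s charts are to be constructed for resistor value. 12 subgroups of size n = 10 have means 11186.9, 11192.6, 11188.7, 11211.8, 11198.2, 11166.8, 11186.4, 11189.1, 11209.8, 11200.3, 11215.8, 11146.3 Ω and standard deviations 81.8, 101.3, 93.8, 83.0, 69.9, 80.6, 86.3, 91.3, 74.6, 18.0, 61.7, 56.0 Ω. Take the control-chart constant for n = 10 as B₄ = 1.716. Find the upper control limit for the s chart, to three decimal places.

s̄ = (81.8 + 101.3 + 93.8 + 83.0 + 69.9 + 80.6 + 86.3 + 91.3 + 74.6 + 18.0 + 61.7 + 56.0) / 12 = 74.8583
UCL_s = B₄·s̄ = 1.716 × 74.8583 = 128.4569

128.457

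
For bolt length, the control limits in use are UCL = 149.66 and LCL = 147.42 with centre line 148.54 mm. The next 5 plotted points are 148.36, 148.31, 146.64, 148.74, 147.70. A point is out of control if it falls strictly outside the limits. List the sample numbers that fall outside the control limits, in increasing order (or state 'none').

3

Compare each point to [147.42, 149.66]: sample 3 = 146.64 < LCL.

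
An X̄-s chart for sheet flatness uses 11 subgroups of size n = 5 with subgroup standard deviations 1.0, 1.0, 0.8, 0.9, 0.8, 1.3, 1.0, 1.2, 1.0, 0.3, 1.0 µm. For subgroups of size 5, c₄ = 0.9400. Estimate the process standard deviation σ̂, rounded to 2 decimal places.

s̄ = (1.0 + 1.0 + 0.8 + 0.9 + 0.8 + 1.3 + 1.0 + 1.2 + 1.0 + 0.3 + 1.0) / 11 = 0.9364
σ̂ = s̄ / c₄ = 0.9364 / 0.9400 = 0.9961

1.00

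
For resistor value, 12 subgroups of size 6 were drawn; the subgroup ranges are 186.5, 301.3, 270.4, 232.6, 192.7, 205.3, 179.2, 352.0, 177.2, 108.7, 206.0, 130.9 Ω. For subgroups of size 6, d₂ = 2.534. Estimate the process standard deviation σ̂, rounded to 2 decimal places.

83.62

R̄ = (186.5 + 301.3 + 270.4 + 232.6 + 192.7 + 205.3 + 179.2 + 352.0 + 177.2 + 108.7 + 206.0 + 130.9) / 12 = 211.9000
σ̂ = R̄ / d₂ = 211.9000 / 2.534 = 83.6227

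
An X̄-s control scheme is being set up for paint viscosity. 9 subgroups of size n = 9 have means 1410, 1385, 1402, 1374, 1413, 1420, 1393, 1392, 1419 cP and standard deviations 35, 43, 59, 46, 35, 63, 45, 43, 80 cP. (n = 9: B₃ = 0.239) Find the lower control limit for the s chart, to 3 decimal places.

s̄ = (35 + 43 + 59 + 46 + 35 + 63 + 45 + 43 + 80) / 9 = 49.8889
LCL_s = B₃·s̄ = 0.239 × 49.8889 = 11.9234

11.923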